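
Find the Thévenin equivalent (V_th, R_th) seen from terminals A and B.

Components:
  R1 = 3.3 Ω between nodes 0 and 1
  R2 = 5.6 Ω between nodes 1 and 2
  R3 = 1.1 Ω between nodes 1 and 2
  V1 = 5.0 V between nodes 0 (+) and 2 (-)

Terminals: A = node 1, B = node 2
Step 1 — V_th is the open-circuit voltage V_A - V_B (nothing connected across the terminals).
Nodal analysis, taking node 2 as the 0 V reference.
Source V1 fixes V_0 = 5 V.
KCL at each unknown node (sum of currents leaving = 0; resistances in Ω):
  Node 1: (V_1 - 5)/3.3 + (V_1 - 0)/5.6 + (V_1 - 0)/1.1 = 0
Collecting terms: 1.391 × V_1 = 1.515  =>  V_1 = 1.089 V
V_th = V_1 - V_2 = 1.089 - 0 = 1.089 V
Step 2 — R_th: zero the source — replace V1 by a short circuit (node 2 merges into node 0) — and find the resistance seen between A (node 1) and B (node 0).
Reduce the network between node 1 (A) and node 0 (B) by series/parallel combination:
  Rp1 = R1 ‖ R2 ‖ R3 (parallel, all between nodes 0 and 1) = 1/(1/3.3 + 1/5.6 + 1/1.1) = 0.7191 Ω
R_th = 0.7191 Ω

Final answer: V_th = 1.089 V, R_th = 0.7191 Ω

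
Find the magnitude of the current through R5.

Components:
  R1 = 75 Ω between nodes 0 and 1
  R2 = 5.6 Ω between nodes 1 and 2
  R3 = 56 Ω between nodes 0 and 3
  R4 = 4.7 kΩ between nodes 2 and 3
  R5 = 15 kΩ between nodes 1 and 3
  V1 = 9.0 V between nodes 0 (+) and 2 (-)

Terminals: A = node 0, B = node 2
Nodal analysis, taking node 2 as the 0 V reference.
Source V1 fixes V_0 = 9 V.
KCL at each unknown node (sum of currents leaving = 0; resistances in Ω):
  Node 1: (V_1 - 9)/75 + (V_1 - 0)/5.6 + (V_1 - V_3)/15000 = 0
  Node 3: (V_3 - 9)/56 + (V_3 - 0)/4700 + (V_3 - V_1)/15000 = 0
Collecting terms (coefficients in siemens):
  0.192·V_1 - 0.00006667·V_3 = 0.12
  0.01814·V_3 - 0.00006667·V_1 = 0.1607
Determinant D = (0.192)(0.01814) - (-0.00006667)(-0.00006667) = 0.003482
V_1 = [(0.12)(0.01814) - (-0.00006667)(0.1607)]/D = 0.6282 V
V_3 = [(0.192)(0.1607) - (0.12)(-0.00006667)]/D = 8.864 V
I_R5 = (V_1 - V_3)/R5 = (0.6282 - 8.864)/15000 = -0.000549 A
|I_R5| = 0.000549 A

Final answer: |I_R5| = 0.000549 A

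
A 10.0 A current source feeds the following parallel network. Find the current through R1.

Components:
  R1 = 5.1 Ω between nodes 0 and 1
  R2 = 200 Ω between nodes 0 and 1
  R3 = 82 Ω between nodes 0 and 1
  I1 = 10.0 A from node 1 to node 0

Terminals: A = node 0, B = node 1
All resistors sit directly between nodes 0 and 1, so they are in parallel and share one voltage V; the full source current 10 A splits among them.
1/R_par = 1/5.1 + 1/200 + 1/82 = 0.2133 S  =>  R_par = 4.689 Ω
V = I × R_par = 10 × 4.689 = 46.89 V
I_R1 = V/R1 = 46.89/5.1 = 9.194 A

Final answer: 9.194 A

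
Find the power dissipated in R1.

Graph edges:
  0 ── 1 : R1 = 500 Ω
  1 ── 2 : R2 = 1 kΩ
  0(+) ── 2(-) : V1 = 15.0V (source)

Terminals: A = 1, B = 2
Nodal analysis, taking node 2 as the 0 V reference.
Source V1 fixes V_0 = 15 V.
KCL at each unknown node (sum of currents leaving = 0; resistances in Ω):
  Node 1: (V_1 - 15)/500 + (V_1 - 0)/1000 = 0
Collecting terms: 0.003 × V_1 = 0.03  =>  V_1 = 10 V
I_R1 = (V_0 - V_1)/R1 = (15 - 10)/500 = 0.01 A
P_R1 = I_R1² × R1 = (0.01)² × 500 = 0.05 W

Final answer: 0.05 W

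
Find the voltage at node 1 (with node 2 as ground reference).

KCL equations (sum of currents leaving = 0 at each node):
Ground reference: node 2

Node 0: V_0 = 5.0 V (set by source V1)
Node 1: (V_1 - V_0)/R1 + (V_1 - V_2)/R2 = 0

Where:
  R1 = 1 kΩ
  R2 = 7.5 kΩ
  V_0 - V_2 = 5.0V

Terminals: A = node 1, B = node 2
Nodal analysis, taking node 2 as the 0 V reference.
Source V1 fixes V_0 = 5 V.
KCL at each unknown node (sum of currents leaving = 0; resistances in Ω):
  Node 1: (V_1 - 5)/1000 + (V_1 - 0)/7500 = 0
Collecting terms: 0.001133 × V_1 = 0.005  =>  V_1 = 4.412 V
The requested potential is V_1 = 4.412 V.

Final answer: V_1 = 4.412 V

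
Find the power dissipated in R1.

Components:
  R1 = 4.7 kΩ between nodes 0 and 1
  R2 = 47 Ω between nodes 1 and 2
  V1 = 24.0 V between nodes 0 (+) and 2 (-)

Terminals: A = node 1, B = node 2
Nodal analysis, taking node 2 as the 0 V reference.
Source V1 fixes V_0 = 24 V.
KCL at each unknown node (sum of currents leaving = 0; resistances in Ω):
  Node 1: (V_1 - 24)/4700 + (V_1 - 0)/47 = 0
Collecting terms: 0.02149 × V_1 = 0.005106  =>  V_1 = 0.2376 V
I_R1 = (V_0 - V_1)/R1 = (24 - 0.2376)/4700 = 0.005056 A
P_R1 = I_R1² × R1 = (0.005056)² × 4700 = 0.1201 W

Final answer: 0.1201 W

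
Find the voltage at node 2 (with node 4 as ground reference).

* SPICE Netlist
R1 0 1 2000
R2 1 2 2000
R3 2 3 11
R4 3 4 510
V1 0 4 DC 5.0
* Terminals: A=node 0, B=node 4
Nodal analysis, taking node 4 as the 0 V reference.
Source V1 fixes V_0 = 5 V.
KCL at each unknown node (sum of currents leaving = 0; resistances in Ω):
  Node 1: (V_1 - 5)/2000 + (V_1 - V_2)/2000 = 0
  Node 2: (V_2 - V_1)/2000 + (V_2 - V_3)/11 = 0
  Node 3: (V_3 - V_2)/11 + (V_3 - 0)/510 = 0
Collecting terms (coefficients in siemens):
  0.001·V_1 - 0.0005·V_2 = 0.0025
  0.09141·V_2 - 0.0005·V_1 - 0.09091·V_3 = 0
  0.09287·V_3 - 0.09091·V_2 = 0
Solving these 3 simultaneous equations (Gaussian elimination) gives:
  V_1 = 2.788 V, V_2 = 0.5762 V, V_3 = 0.564 V
The requested potential is V_2 = 0.5762 V.

Final answer: V_2 = 0.5762 V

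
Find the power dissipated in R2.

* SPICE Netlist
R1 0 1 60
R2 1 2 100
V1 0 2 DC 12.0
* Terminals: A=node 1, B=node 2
Nodal analysis, taking node 2 as the 0 V reference.
Source V1 fixes V_0 = 12 V.
KCL at each unknown node (sum of currents leaving = 0; resistances in Ω):
  Node 1: (V_1 - 12)/60 + (V_1 - 0)/100 = 0
Collecting terms: 0.02667 × V_1 = 0.2  =>  V_1 = 7.5 V
I_R2 = (V_1 - V_2)/R2 = (7.5 - 0)/100 = 0.075 A
P_R2 = I_R2² × R2 = (0.075)² × 100 = 0.5625 W

Final answer: 0.5625 W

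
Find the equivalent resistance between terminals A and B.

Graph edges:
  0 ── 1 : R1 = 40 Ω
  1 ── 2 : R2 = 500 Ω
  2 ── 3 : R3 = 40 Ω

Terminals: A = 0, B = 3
Reduce the network between node 0 (A) and node 3 (B) by series/parallel combination:
  Rs1 = R1 + R2 (series, joined only at node 1) = 40 + 500 = 540 Ω
  Rs2 = R3 + Rs1 (series, joined only at node 2) = 40 + 540 = 580 Ω
R_eq = 580 Ω

Final answer: 580 Ω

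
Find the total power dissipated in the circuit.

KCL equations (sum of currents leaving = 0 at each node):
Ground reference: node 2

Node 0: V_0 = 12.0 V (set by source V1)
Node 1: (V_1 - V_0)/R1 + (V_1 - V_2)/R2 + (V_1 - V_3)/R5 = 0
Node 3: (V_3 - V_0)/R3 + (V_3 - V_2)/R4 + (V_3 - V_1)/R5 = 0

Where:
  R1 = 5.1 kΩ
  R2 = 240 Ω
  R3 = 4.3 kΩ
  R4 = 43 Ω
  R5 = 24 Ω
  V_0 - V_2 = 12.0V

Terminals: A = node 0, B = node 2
Nodal analysis, taking node 2 as the 0 V reference.
Source V1 fixes V_0 = 12 V.
KCL at each unknown node (sum of currents leaving = 0; resistances in Ω):
  Node 1: (V_1 - 12)/5100 + (V_1 - 0)/240 + (V_1 - V_3)/24 = 0
  Node 3: (V_3 - 12)/4300 + (V_3 - 0)/43 + (V_3 - V_1)/24 = 0
Collecting terms (coefficients in siemens):
  0.04603·V_1 - 0.04167·V_3 = 0.002353
  0.06516·V_3 - 0.04167·V_1 = 0.002791
Determinant D = (0.04603)(0.06516) - (-0.04167)(-0.04167) = 0.001263
V_1 = [(0.002353)(0.06516) - (-0.04167)(0.002791)]/D = 0.2135 V
V_3 = [(0.04603)(0.002791) - (0.002353)(-0.04167)]/D = 0.1793 V
Power in each resistor, P = (ΔV)²/R:
  P_R1 = (12 - 0.2135)²/5100 = 0.02724 W
  P_R2 = (0.2135 - 0)²/240 = 0.0001899 W
  P_R3 = (12 - 0.1793)²/4300 = 0.03249 W
  P_R4 = (0 - 0.1793)²/43 = 0.000748 W
  P_R5 = (0.2135 - 0.1793)²/24 = 0.00004851 W
P_total = P_R1 + P_R2 + P_R3 + P_R4 + P_R5 = 0.06072 W

Final answer: 0.06072 W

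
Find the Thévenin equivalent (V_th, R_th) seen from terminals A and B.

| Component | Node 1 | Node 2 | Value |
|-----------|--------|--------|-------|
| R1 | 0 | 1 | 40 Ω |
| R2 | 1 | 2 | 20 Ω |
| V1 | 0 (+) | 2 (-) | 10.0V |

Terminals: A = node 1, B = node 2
Step 1 — V_th is the open-circuit voltage V_A - V_B (nothing connected across the terminals).
Nodal analysis, taking node 2 as the 0 V reference.
Source V1 fixes V_0 = 10 V.
KCL at each unknown node (sum of currents leaving = 0; resistances in Ω):
  Node 1: (V_1 - 10)/40 + (V_1 - 0)/20 = 0
Collecting terms: 0.075 × V_1 = 0.25  =>  V_1 = 3.333 V
V_th = V_1 - V_2 = 3.333 - 0 = 3.333 V
Step 2 — R_th: zero the source — replace V1 by a short circuit (node 2 merges into node 0) — and find the resistance seen between A (node 1) and B (node 0).
Reduce the network between node 1 (A) and node 0 (B) by series/parallel combination:
  Rp1 = R1 ‖ R2 (parallel, both between nodes 0 and 1) = 1/(1/40 + 1/20) = 13.33 Ω
R_th = 13.33 Ω

Final answer: V_th = 3.333 V, R_th = 13.33 Ω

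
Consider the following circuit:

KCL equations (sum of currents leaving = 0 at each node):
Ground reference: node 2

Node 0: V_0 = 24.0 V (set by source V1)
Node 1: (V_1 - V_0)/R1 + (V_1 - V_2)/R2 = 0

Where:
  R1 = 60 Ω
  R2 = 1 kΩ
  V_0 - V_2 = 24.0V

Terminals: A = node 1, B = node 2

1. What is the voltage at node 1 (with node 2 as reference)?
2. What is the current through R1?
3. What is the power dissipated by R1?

Nodal analysis, taking node 2 as the 0 V reference.
Source V1 fixes V_0 = 24 V.
KCL at each unknown node (sum of currents leaving = 0; resistances in Ω):
  Node 1: (V_1 - 24)/60 + (V_1 - 0)/1000 = 0
Collecting terms: 0.01767 × V_1 = 0.4  =>  V_1 = 22.64 V
Part 1:
  Read off the nodal solution: V_1 = 22.64 V
Part 2:
  I_R1 = (V_0 - V_1)/R1 = (24 - 22.64)/60 = 0.02264 A
  Magnitude: I_R1 = 0.02264 A
Part 3:
  I_R1 = (V_0 - V_1)/R1 = (24 - 22.64)/60 = 0.02264 A
  P_R1 = I_R1² × R1 = (0.02264)² × 60 = 0.03076 W

Final answers:
1. V_1 = 22.64 V
2. I_R1 = 0.02264 A
3. P_R1 = 0.03076 W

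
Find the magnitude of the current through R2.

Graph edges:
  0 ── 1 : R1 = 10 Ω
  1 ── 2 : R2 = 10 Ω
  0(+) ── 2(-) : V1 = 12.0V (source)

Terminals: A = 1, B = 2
Nodal analysis, taking node 2 as the 0 V reference.
Source V1 fixes V_0 = 12 V.
KCL at each unknown node (sum of currents leaving = 0; resistances in Ω):
  Node 1: (V_1 - 12)/10 + (V_1 - 0)/10 = 0
Collecting terms: 0.2 × V_1 = 1.2  =>  V_1 = 6 V
I_R2 = (V_1 - V_2)/R2 = (6 - 0)/10 = 0.6 A
|I_R2| = 0.6 A

Final answer: |I_R2| = 0.6 A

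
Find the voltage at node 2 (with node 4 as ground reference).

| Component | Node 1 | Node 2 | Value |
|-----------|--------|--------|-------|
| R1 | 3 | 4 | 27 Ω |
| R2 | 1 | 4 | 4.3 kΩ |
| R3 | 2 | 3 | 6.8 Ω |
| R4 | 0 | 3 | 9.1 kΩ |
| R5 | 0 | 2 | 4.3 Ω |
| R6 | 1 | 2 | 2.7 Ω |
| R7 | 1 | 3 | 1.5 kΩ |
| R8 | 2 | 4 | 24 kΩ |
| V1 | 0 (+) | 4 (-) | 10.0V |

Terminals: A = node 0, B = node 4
Nodal analysis, taking node 4 as the 0 V reference.
Source V1 fixes V_0 = 10 V.
KCL at each unknown node (sum of currents leaving = 0; resistances in Ω):
  Node 1: (V_1 - 0)/4300 + (V_1 - V_2)/2.7 + (V_1 - V_3)/1500 = 0
  Node 2: (V_2 - V_3)/6.8 + (V_2 - 10)/4.3 + (V_2 - V_1)/2.7 + (V_2 - 0)/24000 = 0
  Node 3: (V_3 - 0)/27 + (V_3 - V_2)/6.8 + (V_3 - 10)/9100 + (V_3 - V_1)/1500 = 0
Collecting terms (coefficients in siemens):
  0.3713·V_1 - 0.3704·V_2 - 0.0006667·V_3 = 0
  0.75·V_2 - 0.3704·V_1 - 0.1471·V_3 = 2.326
  0.1849·V_3 - 0.0006667·V_1 - 0.1471·V_2 = 0.001099
Solving these 3 simultaneous equations (Gaussian elimination) gives:
  V_1 = 8.853 V, V_2 = 8.862 V, V_3 = 7.087 V
The requested potential is V_2 = 8.862 V.

Final answer: V_2 = 8.862 V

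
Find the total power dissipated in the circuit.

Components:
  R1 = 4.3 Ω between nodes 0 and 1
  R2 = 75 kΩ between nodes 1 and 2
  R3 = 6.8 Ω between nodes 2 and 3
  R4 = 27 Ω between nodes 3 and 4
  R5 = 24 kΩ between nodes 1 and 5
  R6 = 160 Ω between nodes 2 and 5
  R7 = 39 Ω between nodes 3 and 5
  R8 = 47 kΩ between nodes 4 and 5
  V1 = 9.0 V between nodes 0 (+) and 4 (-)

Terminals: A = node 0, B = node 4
Nodal analysis, taking node 4 as the 0 V reference.
Source V1 fixes V_0 = 9 V.
KCL at each unknown node (sum of currents leaving = 0; resistances in Ω):
  Node 1: (V_1 - 9)/4.3 + (V_1 - V_2)/75000 + (V_1 - V_5)/24000 = 0
  Node 2: (V_2 - V_1)/75000 + (V_2 - V_3)/6.8 + (V_2 - V_5)/160 = 0
  Node 3: (V_3 - V_2)/6.8 + (V_3 - 0)/27 + (V_3 - V_5)/39 = 0
  Node 5: (V_5 - V_1)/24000 + (V_5 - V_2)/160 + (V_5 - V_3)/39 + (V_5 - 0)/47000 = 0
Collecting terms (coefficients in siemens):
  0.2326·V_1 - 0.00001333·V_2 - 0.00004167·V_5 = 2.093
  0.1533·V_2 - 0.00001333·V_1 - 0.1471·V_3 - 0.00625·V_5 = 0
  0.2097·V_3 - 0.1471·V_2 - 0.02564·V_5 = 0
  0.03195·V_5 - 0.00004167·V_1 - 0.00625·V_2 - 0.02564·V_3 = 0
Solving these 4 simultaneous equations (Gaussian elimination) gives:
  V_1 = 8.998 V, V_2 = 0.01458 V, V_3 = 0.01331 V, V_5 = 0.02527 V
Power in each resistor, P = (ΔV)²/R:
  P_R1 = (9 - 8.998)²/4.3 = 0.000001048 W
  P_R2 = (8.998 - 0.01458)²/75000 = 0.001076 W
  P_R3 = (0.01458 - 0.01331)²/6.8 = 0.0000002367 W
  P_R4 = (0.01331 - 0)²/27 = 0.000006565 W
  P_R5 = (8.998 - 0.02527)²/24000 = 0.003354 W
  P_R6 = (0.01458 - 0.02527)²/160 = 0.0000007137 W
  P_R7 = (0.01331 - 0.02527)²/39 = 0.000003665 W
  P_R8 = (0 - 0.02527)²/47000 = 0.00000001358 W
P_total = P_R1 + P_R2 + P_R3 + P_R4 + P_R5 + P_R6 + P_R7 + P_R8 = 0.004443 W

Final answer: 0.004443 W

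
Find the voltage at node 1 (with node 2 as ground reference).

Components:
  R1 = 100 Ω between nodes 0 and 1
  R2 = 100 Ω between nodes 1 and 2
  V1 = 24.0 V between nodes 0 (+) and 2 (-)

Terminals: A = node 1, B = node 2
Nodal analysis, taking node 2 as the 0 V reference.
Source V1 fixes V_0 = 24 V.
KCL at each unknown node (sum of currents leaving = 0; resistances in Ω):
  Node 1: (V_1 - 24)/100 + (V_1 - 0)/100 = 0
Collecting terms: 0.02 × V_1 = 0.24  =>  V_1 = 12 V
The requested potential is V_1 = 12 V.

Final answer: V_1 = 12 V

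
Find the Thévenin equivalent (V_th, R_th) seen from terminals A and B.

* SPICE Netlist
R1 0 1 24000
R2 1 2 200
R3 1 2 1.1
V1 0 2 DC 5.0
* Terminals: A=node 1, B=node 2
Step 1 — V_th is the open-circuit voltage V_A - V_B (nothing connected across the terminals).
Nodal analysis, taking node 2 as the 0 V reference.
Source V1 fixes V_0 = 5 V.
KCL at each unknown node (sum of currents leaving = 0; resistances in Ω):
  Node 1: (V_1 - 5)/24000 + (V_1 - 0)/200 + (V_1 - 0)/1.1 = 0
Collecting terms: 0.9141 × V_1 = 0.0002083  =>  V_1 = 0.0002279 V
V_th = V_1 - V_2 = 0.0002279 - 0 = 0.0002279 V
Step 2 — R_th: zero the source — replace V1 by a short circuit (node 2 merges into node 0) — and find the resistance seen between A (node 1) and B (node 0).
Reduce the network between node 1 (A) and node 0 (B) by series/parallel combination:
  Rp1 = R1 ‖ R2 ‖ R3 (parallel, all between nodes 0 and 1) = 1/(1/24000 + 1/200 + 1/1.1) = 1.094 Ω
R_th = 1.094 Ω

Final answer: V_th = 0.0002279 V, R_th = 1.094 Ω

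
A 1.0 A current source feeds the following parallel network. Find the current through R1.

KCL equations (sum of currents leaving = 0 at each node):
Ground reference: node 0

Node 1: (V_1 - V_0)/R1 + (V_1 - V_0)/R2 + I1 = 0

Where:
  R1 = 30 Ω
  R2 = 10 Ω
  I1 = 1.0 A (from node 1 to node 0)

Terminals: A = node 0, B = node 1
All resistors sit directly between nodes 0 and 1, so they are in parallel and share one voltage V; the full source current 1 A splits among them.
1/R_par = 1/30 + 1/10 = 0.1333 S  =>  R_par = 7.5 Ω
V = I × R_par = 1 × 7.5 = 7.5 V
I_R1 = V/R1 = 7.5/30 = 0.25 A

Final answer: 0.25 A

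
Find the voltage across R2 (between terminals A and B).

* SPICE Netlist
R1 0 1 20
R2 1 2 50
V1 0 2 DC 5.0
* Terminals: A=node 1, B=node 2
R1 and R2 are in series across V1 (node 0 → node 1 → node 2), and the output A–B is taken across R2, so this is a voltage divider.
Series current: I = V1/(R1 + R2) = 5/(20 + 50) = 5/70 = 0.07143 A
V_R2 = I × R2 = V1 × R2/(R1 + R2) = 5 × 50/70 = 3.571 V

Final answer: 3.571 V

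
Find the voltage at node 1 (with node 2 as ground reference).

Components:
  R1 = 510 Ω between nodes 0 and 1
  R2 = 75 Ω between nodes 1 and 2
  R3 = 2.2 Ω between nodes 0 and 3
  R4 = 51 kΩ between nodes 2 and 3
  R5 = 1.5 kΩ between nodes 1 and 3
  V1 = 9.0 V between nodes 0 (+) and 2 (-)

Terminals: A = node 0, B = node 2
Nodal analysis, taking node 2 as the 0 V reference.
Source V1 fixes V_0 = 9 V.
KCL at each unknown node (sum of currents leaving = 0; resistances in Ω):
  Node 1: (V_1 - 9)/510 + (V_1 - 0)/75 + (V_1 - V_3)/1500 = 0
  Node 3: (V_3 - 9)/2.2 + (V_3 - 0)/51000 + (V_3 - V_1)/1500 = 0
Collecting terms (coefficients in siemens):
  0.01596·V_1 - 0.0006667·V_3 = 0.01765
  0.4552·V_3 - 0.0006667·V_1 = 4.091
Determinant D = (0.01596)(0.4552) - (-0.0006667)(-0.0006667) = 0.007265
V_1 = [(0.01765)(0.4552) - (-0.0006667)(4.091)]/D = 1.481 V
V_3 = [(0.01596)(4.091) - (0.01765)(-0.0006667)]/D = 8.989 V
The requested potential is V_1 = 1.481 V.

Final answer: V_1 = 1.481 V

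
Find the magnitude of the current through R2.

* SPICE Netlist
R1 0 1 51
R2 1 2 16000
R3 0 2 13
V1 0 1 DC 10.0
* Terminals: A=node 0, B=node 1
Nodal analysis, taking node 1 as the 0 V reference.
Source V1 fixes V_0 = 10 V.
KCL at each unknown node (sum of currents leaving = 0; resistances in Ω):
  Node 2: (V_2 - 0)/16000 + (V_2 - 10)/13 = 0
Collecting terms: 0.07699 × V_2 = 0.7692  =>  V_2 = 9.992 V
I_R2 = (V_1 - V_2)/R2 = (0 - 9.992)/16000 = -0.0006245 A
|I_R2| = 0.0006245 A

Final answer: |I_R2| = 0.0006245 A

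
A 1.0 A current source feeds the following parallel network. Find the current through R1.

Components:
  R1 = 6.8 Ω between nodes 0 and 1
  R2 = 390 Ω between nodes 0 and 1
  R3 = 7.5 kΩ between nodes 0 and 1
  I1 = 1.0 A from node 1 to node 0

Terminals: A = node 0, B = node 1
All resistors sit directly between nodes 0 and 1, so they are in parallel and share one voltage V; the full source current 1 A splits among them.
1/R_par = 1/6.8 + 1/390 + 1/7500 = 0.1498 S  =>  R_par = 6.678 Ω
V = I × R_par = 1 × 6.678 = 6.678 V
I_R1 = V/R1 = 6.678/6.8 = 0.982 A

Final answer: 0.982 A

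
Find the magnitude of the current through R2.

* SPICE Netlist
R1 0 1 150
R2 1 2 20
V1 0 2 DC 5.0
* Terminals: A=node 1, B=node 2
Nodal analysis, taking node 2 as the 0 V reference.
Source V1 fixes V_0 = 5 V.
KCL at each unknown node (sum of currents leaving = 0; resistances in Ω):
  Node 1: (V_1 - 5)/150 + (V_1 - 0)/20 = 0
Collecting terms: 0.05667 × V_1 = 0.03333  =>  V_1 = 0.5882 V
I_R2 = (V_1 - V_2)/R2 = (0.5882 - 0)/20 = 0.02941 A
|I_R2| = 0.02941 A

Final answer: |I_R2| = 0.02941 A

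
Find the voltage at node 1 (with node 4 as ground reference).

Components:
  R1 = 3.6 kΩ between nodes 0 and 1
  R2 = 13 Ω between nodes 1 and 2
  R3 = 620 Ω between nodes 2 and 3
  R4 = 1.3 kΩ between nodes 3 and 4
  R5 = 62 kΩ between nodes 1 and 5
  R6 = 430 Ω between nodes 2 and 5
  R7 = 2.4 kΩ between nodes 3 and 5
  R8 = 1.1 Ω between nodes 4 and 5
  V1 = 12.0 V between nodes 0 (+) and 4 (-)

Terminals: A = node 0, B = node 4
Nodal analysis, taking node 4 as the 0 V reference.
Source V1 fixes V_0 = 12 V.
KCL at each unknown node (sum of currents leaving = 0; resistances in Ω):
  Node 1: (V_1 - 12)/3600 + (V_1 - V_2)/13 + (V_1 - V_5)/62000 = 0
  Node 2: (V_2 - V_1)/13 + (V_2 - V_3)/620 + (V_2 - V_5)/430 = 0
  Node 3: (V_3 - V_2)/620 + (V_3 - 0)/1300 + (V_3 - V_5)/2400 = 0
  Node 5: (V_5 - V_1)/62000 + (V_5 - V_2)/430 + (V_5 - V_3)/2400 + (V_5 - 0)/1.1 = 0
Collecting terms (coefficients in siemens):
  0.07722·V_1 - 0.07692·V_2 - 0.00001613·V_5 = 0.003333
  0.08086·V_2 - 0.07692·V_1 - 0.001613·V_3 - 0.002326·V_5 = 0
  0.002799·V_3 - 0.001613·V_2 - 0.0004167·V_5 = 0
  0.9118·V_5 - 0.00001613·V_1 - 0.002326·V_2 - 0.0004167·V_3 = 0
Solving these 4 simultaneous equations (Gaussian elimination) gives:
  V_1 = 1.047 V, V_2 = 1.008 V, V_3 = 0.5813 V, V_5 = 0.002855 V
The requested potential is V_1 = 1.047 V.

Final answer: V_1 = 1.047 V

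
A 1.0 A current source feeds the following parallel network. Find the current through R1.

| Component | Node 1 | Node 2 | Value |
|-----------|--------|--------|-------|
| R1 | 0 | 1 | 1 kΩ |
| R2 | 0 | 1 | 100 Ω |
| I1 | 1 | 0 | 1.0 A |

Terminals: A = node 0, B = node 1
All resistors sit directly between nodes 0 and 1, so they are in parallel and share one voltage V; the full source current 1 A splits among them.
1/R_par = 1/1000 + 1/100 = 0.011 S  =>  R_par = 90.91 Ω
V = I × R_par = 1 × 90.91 = 90.91 V
I_R1 = V/R1 = 90.91/1000 = 0.09091 A

Final answer: 0.09091 A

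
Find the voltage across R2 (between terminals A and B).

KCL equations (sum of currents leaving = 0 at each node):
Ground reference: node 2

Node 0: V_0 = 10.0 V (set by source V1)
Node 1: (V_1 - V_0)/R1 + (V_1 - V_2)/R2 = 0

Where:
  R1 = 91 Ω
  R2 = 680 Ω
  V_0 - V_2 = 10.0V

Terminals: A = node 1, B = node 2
R1 and R2 are in series across V1 (node 0 → node 1 → node 2), and the output A–B is taken across R2, so this is a voltage divider.
Series current: I = V1/(R1 + R2) = 10/(91 + 680) = 10/771 = 0.01297 A
V_R2 = I × R2 = V1 × R2/(R1 + R2) = 10 × 680/771 = 8.82 V

Final answer: 8.82 V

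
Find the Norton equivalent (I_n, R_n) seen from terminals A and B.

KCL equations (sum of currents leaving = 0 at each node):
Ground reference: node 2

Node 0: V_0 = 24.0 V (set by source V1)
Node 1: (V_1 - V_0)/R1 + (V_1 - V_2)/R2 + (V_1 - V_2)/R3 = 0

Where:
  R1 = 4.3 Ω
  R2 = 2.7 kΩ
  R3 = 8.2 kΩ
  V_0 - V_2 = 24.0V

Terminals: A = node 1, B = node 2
Find the Thévenin equivalent first; then I_n = V_th/R_th and R_n = R_th.
Step 1 — V_th is the open-circuit voltage V_A - V_B (nothing connected across the terminals).
Nodal analysis, taking node 2 as the 0 V reference.
Source V1 fixes V_0 = 24 V.
KCL at each unknown node (sum of currents leaving = 0; resistances in Ω):
  Node 1: (V_1 - 24)/4.3 + (V_1 - 0)/2700 + (V_1 - 0)/8200 = 0
Collecting terms: 0.2331 × V_1 = 5.581  =>  V_1 = 23.95 V
V_th = V_1 - V_2 = 23.95 - 0 = 23.95 V
Step 2 — R_th: zero the source — replace V1 by a short circuit (node 2 merges into node 0) — and find the resistance seen between A (node 1) and B (node 0).
Reduce the network between node 1 (A) and node 0 (B) by series/parallel combination:
  Rp1 = R1 ‖ R2 ‖ R3 (parallel, all between nodes 0 and 1) = 1/(1/4.3 + 1/2700 + 1/8200) = 4.291 Ω
R_th = 4.291 Ω
I_n = V_th/R_th = 23.95/4.291 = 5.581 A, and R_n = R_th = 4.291 Ω

Final answer: I_n = 5.581 A, R_n = 4.291 Ω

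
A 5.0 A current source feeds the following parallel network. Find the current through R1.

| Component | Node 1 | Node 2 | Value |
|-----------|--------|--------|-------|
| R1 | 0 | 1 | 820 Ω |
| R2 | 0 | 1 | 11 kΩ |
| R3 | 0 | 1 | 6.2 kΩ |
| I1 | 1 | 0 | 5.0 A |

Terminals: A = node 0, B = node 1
All resistors sit directly between nodes 0 and 1, so they are in parallel and share one voltage V; the full source current 5 A splits among them.
1/R_par = 1/820 + 1/11000 + 1/6200 = 0.001472 S  =>  R_par = 679.5 Ω
V = I × R_par = 5 × 679.5 = 3397 V
I_R1 = V/R1 = 3397/820 = 4.143 A

Final answer: 4.143 A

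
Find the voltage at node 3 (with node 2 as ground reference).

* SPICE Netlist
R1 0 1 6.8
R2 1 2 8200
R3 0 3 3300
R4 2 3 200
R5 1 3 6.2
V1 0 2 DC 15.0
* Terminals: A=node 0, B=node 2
Nodal analysis, taking node 2 as the 0 V reference.
Source V1 fixes V_0 = 15 V.
KCL at each unknown node (sum of currents leaving = 0; resistances in Ω):
  Node 1: (V_1 - 15)/6.8 + (V_1 - 0)/8200 + (V_1 - V_3)/6.2 = 0
  Node 3: (V_3 - 15)/3300 + (V_3 - 0)/200 + (V_3 - V_1)/6.2 = 0
Collecting terms (coefficients in siemens):
  0.3085·V_1 - 0.1613·V_3 = 2.206
  0.1666·V_3 - 0.1613·V_1 = 0.004545
Determinant D = (0.3085)(0.1666) - (-0.1613)(-0.1613) = 0.02537
V_1 = [(2.206)(0.1666) - (-0.1613)(0.004545)]/D = 14.51 V
V_3 = [(0.3085)(0.004545) - (2.206)(-0.1613)]/D = 14.08 V
The requested potential is V_3 = 14.08 V.

Final answer: V_3 = 14.08 V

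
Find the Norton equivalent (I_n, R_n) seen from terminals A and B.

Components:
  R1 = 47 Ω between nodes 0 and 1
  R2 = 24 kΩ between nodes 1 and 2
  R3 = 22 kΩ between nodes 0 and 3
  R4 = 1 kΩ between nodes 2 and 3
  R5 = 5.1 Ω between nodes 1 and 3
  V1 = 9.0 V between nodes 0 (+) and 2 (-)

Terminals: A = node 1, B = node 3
Find the Thévenin equivalent first; then I_n = V_th/R_th and R_n = R_th.
Step 1 — V_th is the open-circuit voltage V_A - V_B (nothing connected across the terminals).
Nodal analysis, taking node 2 as the 0 V reference.
Source V1 fixes V_0 = 9 V.
KCL at each unknown node (sum of currents leaving = 0; resistances in Ω):
  Node 1: (V_1 - 9)/47 + (V_1 - 0)/24000 + (V_1 - V_3)/5.1 = 0
  Node 3: (V_3 - 9)/22000 + (V_3 - 0)/1000 + (V_3 - V_1)/5.1 = 0
Collecting terms (coefficients in siemens):
  0.2174·V_1 - 0.1961·V_3 = 0.1915
  0.1971·V_3 - 0.1961·V_1 = 0.0004091
Determinant D = (0.2174)(0.1971) - (-0.1961)(-0.1961) = 0.004407
V_1 = [(0.1915)(0.1971) - (-0.1961)(0.0004091)]/D = 8.583 V
V_3 = [(0.2174)(0.0004091) - (0.1915)(-0.1961)]/D = 8.539 V
V_th = V_1 - V_3 = 8.583 - 8.539 = 0.04344 V
Step 2 — R_th: zero the source — replace V1 by a short circuit (node 2 merges into node 0) — and find the resistance seen between A (node 1) and B (node 3).
Reduce the network between node 1 (A) and node 3 (B) by series/parallel combination:
  Rp1 = R1 ‖ R2 (parallel, both between nodes 0 and 1) = 1/(1/47 + 1/24000) = 46.91 Ω
  Rp2 = R3 ‖ R4 (parallel, both between nodes 0 and 3) = 1/(1/22000 + 1/1000) = 956.5 Ω
  Rs1 = Rp1 + Rp2 (series, joined only at node 0) = 46.91 + 956.5 = 1003 Ω
  Rp3 = R5 ‖ Rs1 (parallel, both between nodes 1 and 3) = 1/(1/5.1 + 1/1003) = 5.074 Ω
R_th = 5.074 Ω
I_n = V_th/R_th = 0.04344/5.074 = 0.008562 A, and R_n = R_th = 5.074 Ω

Final answer: I_n = 0.008562 A, R_n = 5.074 Ω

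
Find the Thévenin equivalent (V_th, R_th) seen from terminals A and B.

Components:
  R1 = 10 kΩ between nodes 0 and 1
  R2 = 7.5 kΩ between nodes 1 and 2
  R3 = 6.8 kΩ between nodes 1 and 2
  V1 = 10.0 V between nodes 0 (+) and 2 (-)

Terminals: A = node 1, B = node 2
Step 1 — V_th is the open-circuit voltage V_A - V_B (nothing connected across the terminals).
Nodal analysis, taking node 2 as the 0 V reference.
Source V1 fixes V_0 = 10 V.
KCL at each unknown node (sum of currents leaving = 0; resistances in Ω):
  Node 1: (V_1 - 10)/10000 + (V_1 - 0)/7500 + (V_1 - 0)/6800 = 0
Collecting terms: 0.0003804 × V_1 = 0.001  =>  V_1 = 2.629 V
V_th = V_1 - V_2 = 2.629 - 0 = 2.629 V
Step 2 — R_th: zero the source — replace V1 by a short circuit (node 2 merges into node 0) — and find the resistance seen between A (node 1) and B (node 0).
Reduce the network between node 1 (A) and node 0 (B) by series/parallel combination:
  Rp1 = R1 ‖ R2 ‖ R3 (parallel, all between nodes 0 and 1) = 1/(1/10000 + 1/7500 + 1/6800) = 2629 Ω
R_th = 2.629 kΩ

Final answer: V_th = 2.629 V, R_th = 2.629 kΩ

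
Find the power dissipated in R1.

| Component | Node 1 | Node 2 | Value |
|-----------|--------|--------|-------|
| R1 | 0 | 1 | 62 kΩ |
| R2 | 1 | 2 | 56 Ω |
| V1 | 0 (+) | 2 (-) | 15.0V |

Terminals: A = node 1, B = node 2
Nodal analysis, taking node 2 as the 0 V reference.
Source V1 fixes V_0 = 15 V.
KCL at each unknown node (sum of currents leaving = 0; resistances in Ω):
  Node 1: (V_1 - 15)/62000 + (V_1 - 0)/56 = 0
Collecting terms: 0.01787 × V_1 = 0.0002419  =>  V_1 = 0.01354 V
I_R1 = (V_0 - V_1)/R1 = (15 - 0.01354)/62000 = 0.0002417 A
P_R1 = I_R1² × R1 = (0.0002417)² × 62000 = 0.003622 W

Final answer: 0.003622 W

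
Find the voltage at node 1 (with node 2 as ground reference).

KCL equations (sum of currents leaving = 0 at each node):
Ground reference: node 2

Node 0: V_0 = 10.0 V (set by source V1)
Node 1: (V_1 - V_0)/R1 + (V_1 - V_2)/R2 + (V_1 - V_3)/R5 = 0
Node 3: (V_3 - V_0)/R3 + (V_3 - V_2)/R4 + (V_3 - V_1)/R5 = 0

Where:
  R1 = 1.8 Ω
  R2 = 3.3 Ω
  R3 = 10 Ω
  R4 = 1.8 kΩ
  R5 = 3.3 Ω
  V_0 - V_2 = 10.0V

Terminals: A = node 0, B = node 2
Nodal analysis, taking node 2 as the 0 V reference.
Source V1 fixes V_0 = 10 V.
KCL at each unknown node (sum of currents leaving = 0; resistances in Ω):
  Node 1: (V_1 - 10)/1.8 + (V_1 - 0)/3.3 + (V_1 - V_3)/3.3 = 0
  Node 3: (V_3 - 10)/10 + (V_3 - 0)/1800 + (V_3 - V_1)/3.3 = 0
Collecting terms (coefficients in siemens):
  1.162·V_1 - 0.303·V_3 = 5.556
  0.4036·V_3 - 0.303·V_1 = 1
Determinant D = (1.162)(0.4036) - (-0.303)(-0.303) = 0.377
V_1 = [(5.556)(0.4036) - (-0.303)(1)]/D = 6.751 V
V_3 = [(1.162)(1) - (5.556)(-0.303)]/D = 7.547 V
The requested potential is V_1 = 6.751 V.

Final answer: V_1 = 6.751 V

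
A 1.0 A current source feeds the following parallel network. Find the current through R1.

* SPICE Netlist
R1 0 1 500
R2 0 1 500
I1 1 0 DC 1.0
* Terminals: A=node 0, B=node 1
All resistors sit directly between nodes 0 and 1, so they are in parallel and share one voltage V; the full source current 1 A splits among them.
1/R_par = 1/500 + 1/500 = 0.004 S  =>  R_par = 250 Ω
V = I × R_par = 1 × 250 = 250 V
I_R1 = V/R1 = 250/500 = 0.5 A

Final answer: 0.5 A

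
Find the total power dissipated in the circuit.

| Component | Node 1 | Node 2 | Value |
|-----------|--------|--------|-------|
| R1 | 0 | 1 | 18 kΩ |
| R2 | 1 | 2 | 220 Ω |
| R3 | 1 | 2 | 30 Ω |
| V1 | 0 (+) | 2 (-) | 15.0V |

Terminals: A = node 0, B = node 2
Nodal analysis, taking node 2 as the 0 V reference.
Source V1 fixes V_0 = 15 V.
KCL at each unknown node (sum of currents leaving = 0; resistances in Ω):
  Node 1: (V_1 - 15)/18000 + (V_1 - 0)/220 + (V_1 - 0)/30 = 0
Collecting terms: 0.03793 × V_1 = 0.0008333  =>  V_1 = 0.02197 V
Power in each resistor, P = (ΔV)²/R:
  P_R1 = (15 - 0.02197)²/18000 = 0.01246 W
  P_R2 = (0.02197 - 0)²/220 = 0.000002194 W
  P_R3 = (0.02197 - 0)²/30 = 0.00001609 W
P_total = P_R1 + P_R2 + P_R3 = 0.01248 W

Final answer: 0.01248 W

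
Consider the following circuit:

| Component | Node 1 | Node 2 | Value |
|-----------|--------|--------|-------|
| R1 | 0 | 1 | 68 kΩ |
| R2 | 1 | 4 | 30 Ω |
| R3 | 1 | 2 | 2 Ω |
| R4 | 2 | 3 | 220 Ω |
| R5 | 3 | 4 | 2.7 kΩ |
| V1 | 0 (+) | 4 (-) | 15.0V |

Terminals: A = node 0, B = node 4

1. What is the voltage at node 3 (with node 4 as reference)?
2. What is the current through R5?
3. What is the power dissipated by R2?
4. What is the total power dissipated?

Nodal analysis, taking node 4 as the 0 V reference.
Source V1 fixes V_0 = 15 V.
KCL at each unknown node (sum of currents leaving = 0; resistances in Ω):
  Node 1: (V_1 - 15)/68000 + (V_1 - 0)/30 + (V_1 - V_2)/2 = 0
  Node 2: (V_2 - V_1)/2 + (V_2 - V_3)/220 = 0
  Node 3: (V_3 - V_2)/220 + (V_3 - 0)/2700 = 0
Collecting terms (coefficients in siemens):
  0.5333·V_1 - 0.5·V_2 = 0.0002206
  0.5045·V_2 - 0.5·V_1 - 0.004545·V_3 = 0
  0.004916·V_3 - 0.004545·V_2 = 0
Solving these 3 simultaneous equations (Gaussian elimination) gives:
  V_1 = 0.006548 V, V_2 = 0.006543 V, V_3 = 0.00605 V
Part 1:
  Read off the nodal solution: V_3 = 0.00605 V
Part 2:
  I_R5 = (V_3 - V_4)/R5 = (0.00605 - 0)/2700 = 0.000002241 A
  Magnitude: I_R5 = 0.000002241 A
Part 3:
  I_R2 = (V_1 - V_4)/R2 = (0.006548 - 0)/30 = 0.0002183 A
  P_R2 = I_R2² × R2 = (0.0002183)² × 30 = 0.000001429 W
Part 4:
  Power in each resistor, P = (ΔV)²/R:
    P_R1 = (15 - 0.006548)²/68000 = 0.003306 W
    P_R2 = (0.006548 - 0)²/30 = 0.000001429 W
    P_R3 = (0.006548 - 0.006543)²/2 = 0.00000000001004 W
    P_R4 = (0.006543 - 0.00605)²/220 = 0.000000001105 W
    P_R5 = (0.00605 - 0)²/2700 = 0.00000001356 W
  P_total = P_R1 + P_R2 + P_R3 + P_R4 + P_R5 = 0.003307 W

Final answers:
1. V_3 = 0.00605 V
2. I_R5 = 2.241e-06 A
3. P_R2 = 1.429e-06 W
4. P_total = 0.003307 W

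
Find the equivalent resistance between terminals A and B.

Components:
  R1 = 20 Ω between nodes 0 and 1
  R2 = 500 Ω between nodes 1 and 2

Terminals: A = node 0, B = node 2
Reduce the network between node 0 (A) and node 2 (B) by series/parallel combination:
  Rs1 = R1 + R2 (series, joined only at node 1) = 20 + 500 = 520 Ω
R_eq = 520 Ω

Final answer: 520 Ω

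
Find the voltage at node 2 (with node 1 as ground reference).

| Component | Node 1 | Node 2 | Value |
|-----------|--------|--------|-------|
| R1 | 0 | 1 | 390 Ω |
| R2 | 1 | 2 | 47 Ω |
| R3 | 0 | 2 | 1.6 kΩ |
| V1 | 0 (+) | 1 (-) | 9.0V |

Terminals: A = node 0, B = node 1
Nodal analysis, taking node 1 as the 0 V reference.
Source V1 fixes V_0 = 9 V.
KCL at each unknown node (sum of currents leaving = 0; resistances in Ω):
  Node 2: (V_2 - 0)/47 + (V_2 - 9)/1600 = 0
Collecting terms: 0.0219 × V_2 = 0.005625  =>  V_2 = 0.2568 V
The requested potential is V_2 = 0.2568 V.

Final answer: V_2 = 0.2568 V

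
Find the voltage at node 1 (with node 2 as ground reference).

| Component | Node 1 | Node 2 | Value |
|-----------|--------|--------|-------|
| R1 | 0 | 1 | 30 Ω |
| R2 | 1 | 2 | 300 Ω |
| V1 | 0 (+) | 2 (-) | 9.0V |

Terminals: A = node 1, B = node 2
Nodal analysis, taking node 2 as the 0 V reference.
Source V1 fixes V_0 = 9 V.
KCL at each unknown node (sum of currents leaving = 0; resistances in Ω):
  Node 1: (V_1 - 9)/30 + (V_1 - 0)/300 = 0
Collecting terms: 0.03667 × V_1 = 0.3  =>  V_1 = 8.182 V
The requested potential is V_1 = 8.182 V.

Final answer: V_1 = 8.182 V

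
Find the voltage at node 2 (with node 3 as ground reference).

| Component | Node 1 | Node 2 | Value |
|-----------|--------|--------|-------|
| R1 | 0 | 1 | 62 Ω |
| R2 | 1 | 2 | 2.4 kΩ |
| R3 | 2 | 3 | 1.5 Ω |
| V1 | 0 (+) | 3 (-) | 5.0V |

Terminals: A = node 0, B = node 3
Nodal analysis, taking node 3 as the 0 V reference.
Source V1 fixes V_0 = 5 V.
KCL at each unknown node (sum of currents leaving = 0; resistances in Ω):
  Node 1: (V_1 - 5)/62 + (V_1 - V_2)/2400 = 0
  Node 2: (V_2 - V_1)/2400 + (V_2 - 0)/1.5 = 0
Collecting terms (coefficients in siemens):
  0.01655·V_1 - 0.0004167·V_2 = 0.08065
  0.6671·V_2 - 0.0004167·V_1 = 0
Determinant D = (0.01655)(0.6671) - (-0.0004167)(-0.0004167) = 0.01104
V_1 = [(0.08065)(0.6671) - (-0.0004167)(0)]/D = 4.874 V
V_2 = [(0.01655)(0) - (0.08065)(-0.0004167)]/D = 0.003044 V
The requested potential is V_2 = 0.003044 V.

Final answer: V_2 = 0.003044 V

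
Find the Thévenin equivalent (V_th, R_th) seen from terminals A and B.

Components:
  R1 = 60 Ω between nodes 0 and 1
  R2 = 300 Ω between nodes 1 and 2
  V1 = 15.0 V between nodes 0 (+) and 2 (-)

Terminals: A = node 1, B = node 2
Step 1 — V_th is the open-circuit voltage V_A - V_B (nothing connected across the terminals).
Nodal analysis, taking node 2 as the 0 V reference.
Source V1 fixes V_0 = 15 V.
KCL at each unknown node (sum of currents leaving = 0; resistances in Ω):
  Node 1: (V_1 - 15)/60 + (V_1 - 0)/300 = 0
Collecting terms: 0.02 × V_1 = 0.25  =>  V_1 = 12.5 V
V_th = V_1 - V_2 = 12.5 - 0 = 12.5 V
Step 2 — R_th: zero the source — replace V1 by a short circuit (node 2 merges into node 0) — and find the resistance seen between A (node 1) and B (node 0).
Reduce the network between node 1 (A) and node 0 (B) by series/parallel combination:
  Rp1 = R1 ‖ R2 (parallel, both between nodes 0 and 1) = 1/(1/60 + 1/300) = 50 Ω
R_th = 50 Ω

Final answer: V_th = 12.5 V, R_th = 50 Ω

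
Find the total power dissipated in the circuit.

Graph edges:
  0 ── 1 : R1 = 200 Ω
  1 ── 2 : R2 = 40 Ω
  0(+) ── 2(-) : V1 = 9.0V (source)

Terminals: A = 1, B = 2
Nodal analysis, taking node 2 as the 0 V reference.
Source V1 fixes V_0 = 9 V.
KCL at each unknown node (sum of currents leaving = 0; resistances in Ω):
  Node 1: (V_1 - 9)/200 + (V_1 - 0)/40 = 0
Collecting terms: 0.03 × V_1 = 0.045  =>  V_1 = 1.5 V
Power in each resistor, P = (ΔV)²/R:
  P_R1 = (9 - 1.5)²/200 = 0.2812 W
  P_R2 = (1.5 - 0)²/40 = 0.05625 W
P_total = P_R1 + P_R2 = 0.3375 W

Final answer: 0.3375 W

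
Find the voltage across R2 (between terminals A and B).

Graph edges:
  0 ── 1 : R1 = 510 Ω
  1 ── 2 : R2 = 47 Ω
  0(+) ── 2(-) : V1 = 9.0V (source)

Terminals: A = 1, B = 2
R1 and R2 are in series across V1 (node 0 → node 1 → node 2), and the output A–B is taken across R2, so this is a voltage divider.
Series current: I = V1/(R1 + R2) = 9/(510 + 47) = 9/557 = 0.01616 A
V_R2 = I × R2 = V1 × R2/(R1 + R2) = 9 × 47/557 = 0.7594 V

Final answer: 0.7594 V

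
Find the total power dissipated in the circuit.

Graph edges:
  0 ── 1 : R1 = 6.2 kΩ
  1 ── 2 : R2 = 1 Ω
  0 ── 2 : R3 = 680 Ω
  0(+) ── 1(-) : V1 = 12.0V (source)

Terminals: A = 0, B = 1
Nodal analysis, taking node 1 as the 0 V reference.
Source V1 fixes V_0 = 12 V.
KCL at each unknown node (sum of currents leaving = 0; resistances in Ω):
  Node 2: (V_2 - 0)/1 + (V_2 - 12)/680 = 0
Collecting terms: 1.001 × V_2 = 0.01765  =>  V_2 = 0.01762 V
Power in each resistor, P = (ΔV)²/R:
  P_R1 = (12 - 0)²/6200 = 0.02323 W
  P_R2 = (0 - 0.01762)²/1 = 0.0003105 W
  P_R3 = (12 - 0.01762)²/680 = 0.2111 W
P_total = P_R1 + P_R2 + P_R3 = 0.2347 W

Final answer: 0.2347 W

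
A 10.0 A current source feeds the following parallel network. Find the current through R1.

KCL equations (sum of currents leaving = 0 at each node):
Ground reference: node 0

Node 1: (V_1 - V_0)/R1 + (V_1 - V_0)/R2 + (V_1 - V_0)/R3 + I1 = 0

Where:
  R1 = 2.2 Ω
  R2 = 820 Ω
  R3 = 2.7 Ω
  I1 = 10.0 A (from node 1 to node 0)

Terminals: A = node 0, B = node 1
All resistors sit directly between nodes 0 and 1, so they are in parallel and share one voltage V; the full source current 10 A splits among them.
1/R_par = 1/2.2 + 1/820 + 1/2.7 = 0.8261 S  =>  R_par = 1.21 Ω
V = I × R_par = 10 × 1.21 = 12.1 V
I_R1 = V/R1 = 12.1/2.2 = 5.502 A

Final answer: 5.502 A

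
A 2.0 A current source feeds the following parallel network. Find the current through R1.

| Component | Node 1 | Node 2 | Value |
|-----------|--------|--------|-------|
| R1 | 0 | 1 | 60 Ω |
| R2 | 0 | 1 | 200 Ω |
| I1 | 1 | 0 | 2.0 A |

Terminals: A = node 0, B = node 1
All resistors sit directly between nodes 0 and 1, so they are in parallel and share one voltage V; the full source current 2 A splits among them.
1/R_par = 1/60 + 1/200 = 0.02167 S  =>  R_par = 46.15 Ω
V = I × R_par = 2 × 46.15 = 92.31 V
I_R1 = V/R1 = 92.31/60 = 1.538 A

Final answer: 1.538 A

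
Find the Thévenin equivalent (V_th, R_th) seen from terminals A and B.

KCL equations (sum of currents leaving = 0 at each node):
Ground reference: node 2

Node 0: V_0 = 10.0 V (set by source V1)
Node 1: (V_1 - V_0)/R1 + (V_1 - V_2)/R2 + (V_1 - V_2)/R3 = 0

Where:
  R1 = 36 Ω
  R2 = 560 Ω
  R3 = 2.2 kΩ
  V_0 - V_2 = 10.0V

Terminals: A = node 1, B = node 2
Step 1 — V_th is the open-circuit voltage V_A - V_B (nothing connected across the terminals).
Nodal analysis, taking node 2 as the 0 V reference.
Source V1 fixes V_0 = 10 V.
KCL at each unknown node (sum of currents leaving = 0; resistances in Ω):
  Node 1: (V_1 - 10)/36 + (V_1 - 0)/560 + (V_1 - 0)/2200 = 0
Collecting terms: 0.03002 × V_1 = 0.2778  =>  V_1 = 9.254 V
V_th = V_1 - V_2 = 9.254 - 0 = 9.254 V
Step 2 — R_th: zero the source — replace V1 by a short circuit (node 2 merges into node 0) — and find the resistance seen between A (node 1) and B (node 0).
Reduce the network between node 1 (A) and node 0 (B) by series/parallel combination:
  Rp1 = R1 ‖ R2 ‖ R3 (parallel, all between nodes 0 and 1) = 1/(1/36 + 1/560 + 1/2200) = 33.31 Ω
R_th = 33.31 Ω

Final answer: V_th = 9.254 V, R_th = 33.31 Ω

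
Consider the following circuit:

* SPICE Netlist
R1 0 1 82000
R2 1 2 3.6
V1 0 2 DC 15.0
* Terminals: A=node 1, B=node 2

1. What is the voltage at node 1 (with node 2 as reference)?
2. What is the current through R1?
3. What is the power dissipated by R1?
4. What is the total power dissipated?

Nodal analysis, taking node 2 as the 0 V reference.
Source V1 fixes V_0 = 15 V.
KCL at each unknown node (sum of currents leaving = 0; resistances in Ω):
  Node 1: (V_1 - 15)/82000 + (V_1 - 0)/3.6 = 0
Collecting terms: 0.2778 × V_1 = 0.0001829  =>  V_1 = 0.0006585 V
Part 1:
  Read off the nodal solution: V_1 = 0.0006585 V
Part 2:
  I_R1 = (V_0 - V_1)/R1 = (15 - 0.0006585)/82000 = 0.0001829 A
  Magnitude: I_R1 = 0.0001829 A
Part 3:
  I_R1 = (V_0 - V_1)/R1 = (15 - 0.0006585)/82000 = 0.0001829 A
  P_R1 = I_R1² × R1 = (0.0001829)² × 82000 = 0.002744 W
Part 4:
  Power in each resistor, P = (ΔV)²/R:
    P_R1 = (15 - 0.0006585)²/82000 = 0.002744 W
    P_R2 = (0.0006585 - 0)²/3.6 = 0.0000001205 W
  P_total = P_R1 + P_R2 = 0.002744 W

Final answers:
1. V_1 = 0.0006585 V
2. I_R1 = 0.0001829 A
3. P_R1 = 0.002744 W
4. P_total = 0.002744 W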